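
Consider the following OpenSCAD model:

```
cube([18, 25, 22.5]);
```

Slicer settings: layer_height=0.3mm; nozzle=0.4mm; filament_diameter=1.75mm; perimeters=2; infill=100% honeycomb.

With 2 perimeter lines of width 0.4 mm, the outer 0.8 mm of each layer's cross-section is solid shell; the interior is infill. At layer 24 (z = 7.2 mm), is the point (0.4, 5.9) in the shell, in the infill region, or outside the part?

shell

At z = 7.2 mm: the cube is present — its section is the full 18×25 rectangle. Overall, the cross-section is a single solid region. The nearest boundary edge runs (0.00, 25.00)→(0.00, 0.00); distance from the point to it = 0.40 mm. The point is inside the cross-section, 0.40 mm from the nearest boundary — within the 0.8 mm shell band (2 × 0.4).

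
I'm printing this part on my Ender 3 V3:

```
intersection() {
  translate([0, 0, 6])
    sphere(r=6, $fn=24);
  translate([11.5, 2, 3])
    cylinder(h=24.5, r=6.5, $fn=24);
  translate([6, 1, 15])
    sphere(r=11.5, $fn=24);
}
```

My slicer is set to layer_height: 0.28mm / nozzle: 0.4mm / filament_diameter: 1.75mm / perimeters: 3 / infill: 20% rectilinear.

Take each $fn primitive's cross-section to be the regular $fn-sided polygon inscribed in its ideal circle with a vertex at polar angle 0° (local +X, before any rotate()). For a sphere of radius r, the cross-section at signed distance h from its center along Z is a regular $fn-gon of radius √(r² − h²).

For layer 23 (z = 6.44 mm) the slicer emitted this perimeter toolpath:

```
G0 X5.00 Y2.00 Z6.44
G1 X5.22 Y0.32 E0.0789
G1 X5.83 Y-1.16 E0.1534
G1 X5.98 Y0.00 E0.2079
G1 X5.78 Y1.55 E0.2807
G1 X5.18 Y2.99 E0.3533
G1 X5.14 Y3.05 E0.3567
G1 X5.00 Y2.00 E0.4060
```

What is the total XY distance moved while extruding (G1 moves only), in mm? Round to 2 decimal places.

8.72 mm

Sum the Euclidean lengths of each G1 segment: total = 8.72 mm.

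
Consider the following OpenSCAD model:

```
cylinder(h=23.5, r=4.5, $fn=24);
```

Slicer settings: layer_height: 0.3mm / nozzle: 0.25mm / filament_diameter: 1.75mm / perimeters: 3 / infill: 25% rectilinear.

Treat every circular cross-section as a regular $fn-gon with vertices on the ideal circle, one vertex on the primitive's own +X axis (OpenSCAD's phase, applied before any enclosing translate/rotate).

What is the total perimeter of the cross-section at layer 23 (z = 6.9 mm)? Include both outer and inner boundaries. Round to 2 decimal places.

28.19 mm

At z = 6.9 mm: the r=4.5 cylinder gives a regular 24-gon of circumradius 4.5 (constant along its height) (perimeter = 2·24·4.500·sin(180°/24) = 28.19 mm). Overall, the cross-section is a single solid region. Total boundary length (outer) = 28.19 mm.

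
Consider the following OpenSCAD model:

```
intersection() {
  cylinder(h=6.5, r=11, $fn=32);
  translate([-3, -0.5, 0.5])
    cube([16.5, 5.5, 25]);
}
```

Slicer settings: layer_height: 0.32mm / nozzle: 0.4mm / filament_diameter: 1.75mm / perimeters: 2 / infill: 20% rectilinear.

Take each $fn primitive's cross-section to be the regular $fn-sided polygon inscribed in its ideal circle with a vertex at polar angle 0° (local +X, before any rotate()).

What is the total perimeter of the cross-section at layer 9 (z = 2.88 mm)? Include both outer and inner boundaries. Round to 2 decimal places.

37.90 mm

At z = 2.88 mm: the r=11 cylinder contributes a regular 32-gon of circumradius 11 (perimeter = 2·32·11.000·sin(180°/32) = 69.00 mm); the cube at (-3, -0.5) is present — its section is the full 16.5×5.5 rectangle (perimeter 44.00 mm); Taking the intersection: the 16.5×5.5 cube at (-3, -0.5) partially overlaps the r=11 cylinder; clipping to the common part keeps 74.85 mm² — boundary = 37.90 mm. Overall, the cross-section is a single solid region. Total boundary length (outer) = 37.90 mm.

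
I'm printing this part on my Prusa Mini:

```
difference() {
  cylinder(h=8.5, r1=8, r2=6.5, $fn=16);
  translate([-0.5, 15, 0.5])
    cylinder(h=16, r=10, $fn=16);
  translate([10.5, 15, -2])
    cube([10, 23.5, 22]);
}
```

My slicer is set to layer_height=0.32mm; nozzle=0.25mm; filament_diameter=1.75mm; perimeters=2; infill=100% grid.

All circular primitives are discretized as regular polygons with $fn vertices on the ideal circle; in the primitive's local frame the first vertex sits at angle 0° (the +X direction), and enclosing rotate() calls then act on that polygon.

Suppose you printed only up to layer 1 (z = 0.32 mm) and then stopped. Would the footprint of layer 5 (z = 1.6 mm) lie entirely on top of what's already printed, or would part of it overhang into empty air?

Compare the two slices. At z = 0.32: the cone: at t=0.038 of its height the radius interpolates to r₁+(r₂−r₁)t = 7.944, giving a regular 16-gon of that circumradius (area = (16/2)·7.944²·sin(360°/16) = 193.18 mm²); the cylinder at (-0.5, 15) does not reach this height (z outside [0.5, 16.5]); the 10×23.5 cube at (10.5, 15) contributes its full rectangle (area 235.00 mm²); Subtracting the remaining from the first: starting from the cone (193.18 mm²), the 10×23.5 cube at (10.5, 15) misses the remaining region (no effect) — area = 193.18 mm². At z = 1.6: the cone (r1=8→r2=6.5) has section circumradius 7.718 here — a regular 16-gon (area = (16/2)·7.718²·sin(360°/16) = 182.35 mm²); the cylinder at (-0.5, 15): section is a regular 16-gon, circumradius r=10 (area = (16/2)·10.000²·sin(360°/16) = 306.15 mm²); the cube at (10.5, 15) is present — its section is the full 10×23.5 rectangle (area 235.00 mm²); Subtracting the remaining from the first: starting from the cone (182.35 mm²), the r=10 cylinder at (-0.5, 15) partially overlaps it — only the 14.99 mm² overlap (of its 306.15 mm²) is removed, clipping the outline; the 10×23.5 cube at (10.5, 15) misses the remaining region (no effect) — area = 167.35 mm². Checking containment: the cross-section at z = 1.6 is a subset of the cross-section at z = 0.32.

entirely on top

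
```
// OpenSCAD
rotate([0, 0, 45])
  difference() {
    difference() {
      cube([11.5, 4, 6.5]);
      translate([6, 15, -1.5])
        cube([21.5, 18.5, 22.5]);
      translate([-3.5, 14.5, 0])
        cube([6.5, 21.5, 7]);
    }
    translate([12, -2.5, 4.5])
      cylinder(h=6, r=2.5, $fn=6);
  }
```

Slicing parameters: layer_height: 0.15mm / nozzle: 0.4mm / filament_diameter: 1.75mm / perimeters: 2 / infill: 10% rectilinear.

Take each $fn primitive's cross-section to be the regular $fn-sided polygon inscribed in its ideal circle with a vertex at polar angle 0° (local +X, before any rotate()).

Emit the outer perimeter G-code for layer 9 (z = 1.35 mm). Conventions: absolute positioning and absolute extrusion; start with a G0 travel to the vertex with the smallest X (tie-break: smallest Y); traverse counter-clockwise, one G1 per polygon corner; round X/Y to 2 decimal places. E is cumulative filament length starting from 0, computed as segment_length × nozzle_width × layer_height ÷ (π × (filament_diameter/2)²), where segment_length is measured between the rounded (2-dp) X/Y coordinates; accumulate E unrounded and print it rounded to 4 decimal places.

G0 X-2.83 Y2.83 Z1.35
G1 X0.00 Y0.00 E0.0998
G1 X8.13 Y8.13 E0.3866
G1 X5.30 Y10.96 E0.4865
G1 X-2.83 Y2.83 E0.7733

At z = 1.35 mm: the 11.5×4 cube contributes its full rectangle; the cube at (6, 15) is present — its section is the full 21.5×18.5 rectangle; the cube at (-3.5, 14.5) is present — its section is the full 6.5×21.5 rectangle; After the difference (first − rest): starting from the 11.5×4 cube, the 21.5×18.5 cube at (6, 15) misses the remaining region (no effect); the 6.5×21.5 cube at (-3.5, 14.5) misses the remaining region (no effect) — 1 connected region; the cylinder at (12, -2.5) is absent (z outside [4.5, 10.5]); Taking the first minus the rest: none of the subtracted shapes is present at this height, so that combined region is unchanged — 1 connected region; (rotated 45° about Z; rotation is an isometry so areas/perimeters/island counts are preserved). The outline is a single polygon with 4 vertices. Extrusion per mm of travel: 0.4 × 0.15 / (π × 0.875²) = 0.024945. Accumulating E over each segment gives final E = 0.7733.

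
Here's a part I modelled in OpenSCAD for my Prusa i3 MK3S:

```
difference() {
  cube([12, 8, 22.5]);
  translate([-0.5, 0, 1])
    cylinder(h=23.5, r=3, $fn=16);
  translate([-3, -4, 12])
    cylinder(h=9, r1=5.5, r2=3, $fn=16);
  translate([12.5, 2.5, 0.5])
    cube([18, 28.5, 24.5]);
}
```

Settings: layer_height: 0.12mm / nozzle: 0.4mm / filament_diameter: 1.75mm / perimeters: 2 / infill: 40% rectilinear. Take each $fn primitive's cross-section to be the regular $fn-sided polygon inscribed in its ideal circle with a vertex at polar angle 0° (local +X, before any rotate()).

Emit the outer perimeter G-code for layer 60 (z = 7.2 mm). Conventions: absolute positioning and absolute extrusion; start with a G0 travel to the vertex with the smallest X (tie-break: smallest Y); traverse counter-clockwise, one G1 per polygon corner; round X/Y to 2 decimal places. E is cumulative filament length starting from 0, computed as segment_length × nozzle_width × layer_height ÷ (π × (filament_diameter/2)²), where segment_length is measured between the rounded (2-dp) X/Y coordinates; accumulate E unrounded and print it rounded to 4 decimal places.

At z = 7.2 mm: the 12×8 cube contributes its full rectangle; the r=3 cylinder at (-0.5, 0) gives a regular 16-gon of circumradius 3 (constant along its height); the cone at (-3, -4) is not intersected at this z (z outside [12, 21]); the cube at (12.5, 2.5) (footprint 18×28.5) is included at this height; Subtracting the remaining from the first: starting from the 12×8 cube, the r=3 cylinder at (-0.5, 0) partially overlaps it — only the 5.41 mm² overlap (of its 27.55 mm²) is removed, clipping the outline; the 18×28.5 cube at (12.5, 2.5) misses the remaining region (no effect) — 1 connected region. The outline is a single polygon with 8 vertices. Extrusion per mm of travel: 0.4 × 0.12 / (π × 0.875²) = 0.019956. Accumulating E over each segment gives final E = 0.7737.

G0 X0.00 Y2.90 Z7.20
G1 X0.65 Y2.77 E0.0132
G1 X1.62 Y2.12 E0.0365
G1 X2.27 Y1.15 E0.0598
G1 X2.50 Y0.00 E0.0832
G1 X12.00 Y0.00 E0.2728
G1 X12.00 Y8.00 E0.4325
G1 X0.00 Y8.00 E0.6719
G1 X0.00 Y2.90 E0.7737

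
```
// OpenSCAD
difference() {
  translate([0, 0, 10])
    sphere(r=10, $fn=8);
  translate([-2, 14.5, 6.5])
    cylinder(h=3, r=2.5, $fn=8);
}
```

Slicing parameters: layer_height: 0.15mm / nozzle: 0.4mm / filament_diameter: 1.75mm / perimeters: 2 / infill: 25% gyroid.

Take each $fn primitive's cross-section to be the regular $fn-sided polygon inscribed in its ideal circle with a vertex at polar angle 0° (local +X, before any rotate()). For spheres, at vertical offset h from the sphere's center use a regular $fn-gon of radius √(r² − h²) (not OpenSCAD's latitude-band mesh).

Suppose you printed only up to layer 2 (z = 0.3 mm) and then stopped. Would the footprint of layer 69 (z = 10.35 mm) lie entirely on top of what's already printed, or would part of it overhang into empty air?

part overhangs

Compare the two slices. At z = 0.3: the sphere: section is a regular 8-gon, circumradius = √(r²−h²) = √(10²−9.7²) = 2.431 (area = (8/2)·2.431²·sin(360°/8) = 16.72 mm²); the cylinder at (-2, 14.5) is not intersected at this z (z outside [6.5, 9.5]); Taking the first minus the rest: none of the subtracted shapes is present at this height, so the r=10 sphere is unchanged — area = 16.72 mm². At z = 10.35: the r=10 sphere slices to a regular 8-gon of circumradius 9.994 (√(r²−h²) with h=0.35 from center) (area = (8/2)·9.994²·sin(360°/8) = 282.50 mm²); the cylinder at (-2, 14.5) does not reach this height (z outside [6.5, 9.5]); Taking the first minus the rest: none of the subtracted shapes is present at this height, so the r=10 sphere is unchanged — area = 282.50 mm². Checking containment: at z = 10.35 the cross-section extends beyond the z = 0.3 cross-section by about 265.78 mm².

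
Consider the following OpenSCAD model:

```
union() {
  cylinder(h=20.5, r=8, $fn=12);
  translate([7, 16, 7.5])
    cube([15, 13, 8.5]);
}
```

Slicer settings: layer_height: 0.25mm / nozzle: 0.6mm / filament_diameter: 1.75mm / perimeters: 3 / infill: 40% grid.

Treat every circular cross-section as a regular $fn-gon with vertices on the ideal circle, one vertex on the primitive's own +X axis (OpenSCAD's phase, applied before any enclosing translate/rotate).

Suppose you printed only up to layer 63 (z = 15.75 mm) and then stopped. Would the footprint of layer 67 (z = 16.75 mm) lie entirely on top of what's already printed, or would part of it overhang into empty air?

entirely on top

Compare the two slices. At z = 15.75: the r=8 cylinder gives a regular 12-gon of circumradius 8 (constant along its height) (area = (12/2)·8.000²·sin(360°/12) = 192.00 mm²); the 15×13 cube at (7, 16) contributes its full rectangle (area 195.00 mm²); Taking the union: the 2 present regions are separate (no shared area or edge), so areas and boundary lengths simply add and each stays a separate island — area = 387.00 mm². At z = 16.75: the r=8 cylinder contributes a regular 12-gon of circumradius 8 (area = (12/2)·8.000²·sin(360°/12) = 192.00 mm²); the cube at (7, 16) is not intersected at this z (z outside [7.5, 16]); Taking the union: only the r=8 cylinder is present, so the union is just that shape — area = 192.00 mm². Checking containment: the cross-section at z = 16.75 is a subset of the cross-section at z = 15.75.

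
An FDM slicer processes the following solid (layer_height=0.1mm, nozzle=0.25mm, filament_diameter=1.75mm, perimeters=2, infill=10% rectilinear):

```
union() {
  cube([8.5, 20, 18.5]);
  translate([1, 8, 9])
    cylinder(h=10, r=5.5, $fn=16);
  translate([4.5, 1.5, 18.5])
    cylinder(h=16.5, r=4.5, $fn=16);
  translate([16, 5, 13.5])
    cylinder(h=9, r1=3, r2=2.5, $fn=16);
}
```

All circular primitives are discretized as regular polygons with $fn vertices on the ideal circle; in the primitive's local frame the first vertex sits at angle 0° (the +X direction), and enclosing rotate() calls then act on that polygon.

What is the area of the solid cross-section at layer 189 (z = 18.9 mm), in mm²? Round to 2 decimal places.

At z = 18.9 mm: the cube does not reach this height (z outside [0, 18.5]); the r=5.5 cylinder at (1, 8) gives a regular 16-gon of circumradius 5.5 (constant along its height) (area = (16/2)·5.500²·sin(360°/16) = 92.61 mm²); the r=4.5 cylinder at (4.5, 1.5) gives a regular 16-gon of circumradius 4.5 (constant along its height) (area = (16/2)·4.500²·sin(360°/16) = 61.99 mm²); the cone at (16, 5): at t=0.600 of its height the radius interpolates to r₁+(r₂−r₁)t = 2.700, giving a regular 16-gon of that circumradius (area = (16/2)·2.700²·sin(360°/16) = 22.32 mm²); Combining (union): the regions partially overlap — summed areas 176.92 mm² minus the doubly-counted overlap 11.10 mm² gives 165.82 mm² — area = 165.82 mm². Overall, the cross-section has 2 separate islands. Net area = 165.82 mm².

165.82 mm²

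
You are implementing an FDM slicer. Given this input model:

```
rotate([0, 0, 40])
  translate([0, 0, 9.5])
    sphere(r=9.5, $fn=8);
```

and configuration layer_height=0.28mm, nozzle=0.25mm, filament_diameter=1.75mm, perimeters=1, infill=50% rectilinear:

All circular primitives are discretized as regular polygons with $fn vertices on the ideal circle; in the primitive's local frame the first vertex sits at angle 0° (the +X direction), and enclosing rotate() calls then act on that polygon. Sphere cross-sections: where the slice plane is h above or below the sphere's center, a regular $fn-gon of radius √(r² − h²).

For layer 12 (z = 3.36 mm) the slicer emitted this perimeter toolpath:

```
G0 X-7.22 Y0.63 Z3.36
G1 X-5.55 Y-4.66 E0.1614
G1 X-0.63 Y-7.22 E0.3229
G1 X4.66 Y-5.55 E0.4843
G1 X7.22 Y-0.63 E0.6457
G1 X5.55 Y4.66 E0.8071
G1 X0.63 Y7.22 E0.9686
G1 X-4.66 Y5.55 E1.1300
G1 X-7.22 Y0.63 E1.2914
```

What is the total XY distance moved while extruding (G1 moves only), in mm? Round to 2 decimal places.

44.37 mm

Sum the Euclidean lengths of each G1 segment: total = 44.37 mm.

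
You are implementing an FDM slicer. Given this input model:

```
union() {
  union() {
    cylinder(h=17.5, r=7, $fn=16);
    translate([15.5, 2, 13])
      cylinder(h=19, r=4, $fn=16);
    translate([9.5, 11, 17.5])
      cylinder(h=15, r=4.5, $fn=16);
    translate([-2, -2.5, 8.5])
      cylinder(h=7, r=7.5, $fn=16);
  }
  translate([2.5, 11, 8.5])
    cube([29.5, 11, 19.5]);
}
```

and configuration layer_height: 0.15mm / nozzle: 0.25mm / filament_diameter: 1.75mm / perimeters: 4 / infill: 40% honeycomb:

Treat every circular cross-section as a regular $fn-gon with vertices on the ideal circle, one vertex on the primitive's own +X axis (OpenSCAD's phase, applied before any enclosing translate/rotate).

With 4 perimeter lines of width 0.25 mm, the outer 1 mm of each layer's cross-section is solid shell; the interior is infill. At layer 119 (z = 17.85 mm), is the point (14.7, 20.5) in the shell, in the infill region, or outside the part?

infill

At z = 17.85 mm: the cylinder is absent (z outside [0, 17.5]); the cylinder at (15.5, 2): section is a regular 16-gon, circumradius r=4; the cylinder at (9.5, 11): section is a regular 16-gon, circumradius r=4.5; the cylinder at (-2, -2.5) does not reach this height (z outside [8.5, 15.5]); Taking the union: the 2 present regions are separate (no shared area or edge), so areas and boundary lengths simply add and each stays a separate island — 2 connected regions; the cube at (2.5, 11) (footprint 29.5×11) is included at this height; Combining (union): the regions partially overlap (shared area 31.00 mm²), so overlapping operands fuse into one piece — 2 connected regions. Overall, the cross-section has 2 separate islands. The nearest boundary edge runs (2.50, 22.00)→(32.00, 22.00); distance from the point to it = 1.50 mm. (Shell/infill is judged within the island containing the point — the largest one.) The point is inside the cross-section and 1.50 mm from the nearest boundary — more than the 1 mm shell width (4 × 0.25), so it's in the infill interior.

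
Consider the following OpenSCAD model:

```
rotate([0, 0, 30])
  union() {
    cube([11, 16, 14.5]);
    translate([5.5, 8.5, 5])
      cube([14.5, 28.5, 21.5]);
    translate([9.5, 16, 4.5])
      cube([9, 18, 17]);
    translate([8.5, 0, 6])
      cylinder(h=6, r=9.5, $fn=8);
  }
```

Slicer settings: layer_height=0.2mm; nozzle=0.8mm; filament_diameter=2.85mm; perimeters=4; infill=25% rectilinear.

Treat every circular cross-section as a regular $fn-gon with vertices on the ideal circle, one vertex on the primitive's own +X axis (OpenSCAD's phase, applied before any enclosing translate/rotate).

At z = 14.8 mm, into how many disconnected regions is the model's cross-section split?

At z = 14.8 mm: the cube is not intersected at this z (z outside [0, 14.5]); the 14.5×28.5 cube at (5.5, 8.5) contributes its full rectangle; the cube at (9.5, 16) (footprint 9×18) is included at this height; the cylinder at (8.5, 0) is absent (z outside [6, 12]); Taking the union: the 9×18 cube at (9.5, 16) lies entirely inside the 14.5×28.5 cube at (5.5, 8.5), so the union is just the 14.5×28.5 cube at (5.5, 8.5) — 1 connected region; (rotated 30° about Z; rotation is an isometry so areas/perimeters/island counts are preserved). The result has 1 disconnected region.

1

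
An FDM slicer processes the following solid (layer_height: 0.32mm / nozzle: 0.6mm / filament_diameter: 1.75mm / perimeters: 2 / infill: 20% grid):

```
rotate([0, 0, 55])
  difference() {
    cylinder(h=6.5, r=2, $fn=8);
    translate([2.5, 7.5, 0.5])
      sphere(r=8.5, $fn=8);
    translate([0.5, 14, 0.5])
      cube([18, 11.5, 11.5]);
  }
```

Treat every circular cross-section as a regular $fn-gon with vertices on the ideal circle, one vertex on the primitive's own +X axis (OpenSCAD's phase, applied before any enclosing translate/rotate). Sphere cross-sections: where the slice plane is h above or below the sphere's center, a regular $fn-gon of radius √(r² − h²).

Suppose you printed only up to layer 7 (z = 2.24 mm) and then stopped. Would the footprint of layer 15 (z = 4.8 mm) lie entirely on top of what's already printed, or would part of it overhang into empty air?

part overhangs

Compare the two slices. At z = 2.24: the r=2 cylinder gives a regular 8-gon of circumradius 2 (constant along its height) (area = (8/2)·2.000²·sin(360°/8) = 11.31 mm²); the sphere at (2.5, 7.5): section is a regular 8-gon, circumradius = √(r²−h²) = √(8.5²−1.74²) = 8.320 (area = (8/2)·8.320²·sin(360°/8) = 195.79 mm²); the cube at (0.5, 14) (footprint 18×11.5) is included at this height (area 207.00 mm²); Subtracting the remaining from the first: starting from the r=2 cylinder (11.31 mm²), the r=8.5 sphere at (2.5, 7.5) partially overlaps it — only the 4.92 mm² overlap (of its 195.79 mm²) is removed, clipping the outline; the 18×11.5 cube at (0.5, 14) misses the remaining region (no effect) — area = 6.39 mm²; (rotated 55° about Z; rotation is an isometry so areas/perimeters/island counts are preserved). At z = 4.8: the cylinder: section is a regular 8-gon, circumradius r=2 (area = (8/2)·2.000²·sin(360°/8) = 11.31 mm²); the r=8.5 sphere at (2.5, 7.5) contributes a regular 8-gon of circumradius √(8.5²−4.3²) = 7.332 (area = (8/2)·7.332²·sin(360°/8) = 152.06 mm²); the cube at (0.5, 14) (footprint 18×11.5) is included at this height (area 207.00 mm²); Taking the first minus the rest: starting from the r=2 cylinder (11.31 mm²), the r=8.5 sphere at (2.5, 7.5) partially overlaps it — only the 1.67 mm² overlap (of its 152.06 mm²) is removed, clipping the outline; the 18×11.5 cube at (0.5, 14) misses the remaining region (no effect) — area = 9.65 mm²; (whole slice rotated 55° about Z — lengths, areas and connectivity unchanged). Checking containment: at z = 4.8 the cross-section extends beyond the z = 2.24 cross-section by about 3.25 mm².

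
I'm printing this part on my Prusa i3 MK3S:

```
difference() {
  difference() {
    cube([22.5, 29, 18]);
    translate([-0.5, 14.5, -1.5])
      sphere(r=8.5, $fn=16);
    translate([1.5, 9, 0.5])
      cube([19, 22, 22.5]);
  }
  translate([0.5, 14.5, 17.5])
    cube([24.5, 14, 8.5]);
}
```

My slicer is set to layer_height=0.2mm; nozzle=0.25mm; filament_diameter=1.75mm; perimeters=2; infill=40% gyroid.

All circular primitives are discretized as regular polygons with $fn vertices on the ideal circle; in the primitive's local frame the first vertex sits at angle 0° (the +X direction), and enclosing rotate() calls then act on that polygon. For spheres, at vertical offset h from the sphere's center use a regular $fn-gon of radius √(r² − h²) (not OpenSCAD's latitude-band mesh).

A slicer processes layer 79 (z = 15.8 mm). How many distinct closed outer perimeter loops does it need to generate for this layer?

At z = 15.8 mm: the cube (footprint 22.5×29) is included at this height; the sphere at (-0.5, 14.5) is not intersected at this z (|z−center|=17.300 > r=8.5); the cube at (1.5, 9) is present — its section is the full 19×22 rectangle; After the difference (first − rest): starting from the 22.5×29 cube, the 19×22 cube at (1.5, 9) partially overlaps it — only the 380.00 mm² overlap (of its 418.00 mm²) is removed, clipping the outline — 1 connected region; the cube at (0.5, 14.5) is not intersected at this z (z outside [17.5, 26]); After the difference (first − rest): none of the subtracted shapes is present at this height, so the result so far is unchanged — 1 connected region. The result has 1 disconnected region.

1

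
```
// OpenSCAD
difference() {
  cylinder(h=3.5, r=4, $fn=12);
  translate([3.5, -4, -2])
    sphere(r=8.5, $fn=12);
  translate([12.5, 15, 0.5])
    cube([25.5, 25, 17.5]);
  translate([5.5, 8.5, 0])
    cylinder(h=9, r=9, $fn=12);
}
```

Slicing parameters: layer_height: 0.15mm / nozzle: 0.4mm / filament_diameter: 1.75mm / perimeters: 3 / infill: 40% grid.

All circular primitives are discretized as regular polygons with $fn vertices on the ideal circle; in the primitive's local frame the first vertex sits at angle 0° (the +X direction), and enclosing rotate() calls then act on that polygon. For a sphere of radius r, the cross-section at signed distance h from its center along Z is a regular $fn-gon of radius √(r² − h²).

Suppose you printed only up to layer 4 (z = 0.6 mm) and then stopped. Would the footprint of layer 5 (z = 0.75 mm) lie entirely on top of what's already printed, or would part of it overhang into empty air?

Compare the two slices. At z = 0.6: the cylinder: section is a regular 12-gon, circumradius r=4 (area = (12/2)·4.000²·sin(360°/12) = 48.00 mm²); the r=8.5 sphere at (3.5, -4) slices to a regular 12-gon of circumradius 8.093 (√(r²−h²) with h=2.6 from center) (area = (12/2)·8.093²·sin(360°/12) = 196.47 mm²); the 25.5×25 cube at (12.5, 15) contributes its full rectangle (area 637.50 mm²); the r=9 cylinder at (5.5, 8.5) contributes a regular 12-gon of circumradius 9 (area = (12/2)·9.000²·sin(360°/12) = 243.00 mm²); After the difference (first − rest): starting from the r=4 cylinder (48.00 mm²), the r=8.5 sphere at (3.5, -4) partially overlaps it — only the 41.33 mm² overlap (of its 196.47 mm²) is removed, clipping the outline; the 25.5×25 cube at (12.5, 15) misses the remaining region (no effect); the r=9 cylinder at (5.5, 8.5) partially overlaps it — only the 2.00 mm² overlap (of its 243.00 mm²) is removed, clipping the outline — area = 4.68 mm². At z = 0.75: the cylinder: section is a regular 12-gon, circumradius r=4 (area = (12/2)·4.000²·sin(360°/12) = 48.00 mm²); the r=8.5 sphere at (3.5, -4) contributes a regular 12-gon of circumradius √(8.5²−2.75²) = 8.043 (area = (12/2)·8.043²·sin(360°/12) = 194.06 mm²); the cube at (12.5, 15) is present — its section is the full 25.5×25 rectangle (area 637.50 mm²); the cylinder at (5.5, 8.5): section is a regular 12-gon, circumradius r=9 (area = (12/2)·9.000²·sin(360°/12) = 243.00 mm²); Taking the first minus the rest: starting from the r=4 cylinder (48.00 mm²), the r=8.5 sphere at (3.5, -4) partially overlaps it — only the 40.97 mm² overlap (of its 194.06 mm²) is removed, clipping the outline; the 25.5×25 cube at (12.5, 15) misses the remaining region (no effect); the r=9 cylinder at (5.5, 8.5) partially overlaps it — only the 2.13 mm² overlap (of its 243.00 mm²) is removed, clipping the outline — area = 4.90 mm². Checking containment: the cross-section at z = 0.75 is a subset of the cross-section at z = 0.6.

entirely on top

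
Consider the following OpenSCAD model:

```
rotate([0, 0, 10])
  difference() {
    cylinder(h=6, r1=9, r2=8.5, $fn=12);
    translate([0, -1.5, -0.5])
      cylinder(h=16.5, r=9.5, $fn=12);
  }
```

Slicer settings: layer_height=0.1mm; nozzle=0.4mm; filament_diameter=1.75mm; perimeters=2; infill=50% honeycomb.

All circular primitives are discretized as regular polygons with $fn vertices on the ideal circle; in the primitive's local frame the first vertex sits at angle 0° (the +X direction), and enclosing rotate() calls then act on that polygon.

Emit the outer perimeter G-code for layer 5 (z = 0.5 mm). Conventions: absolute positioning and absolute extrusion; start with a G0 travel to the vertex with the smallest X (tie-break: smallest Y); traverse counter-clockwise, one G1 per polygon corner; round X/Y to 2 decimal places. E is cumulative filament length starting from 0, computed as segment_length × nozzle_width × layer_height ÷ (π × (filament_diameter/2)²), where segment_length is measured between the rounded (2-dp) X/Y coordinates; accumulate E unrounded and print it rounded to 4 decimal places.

At z = 0.5 mm: the cone (r1=9→r2=8.5) has section circumradius 8.958 here — a regular 12-gon; the r=9.5 cylinder at (0, -1.5) contributes a regular 12-gon of circumradius 9.5; Taking the first minus the rest: starting from the cone, the r=9.5 cylinder at (0, -1.5) partially overlaps it — only the 226.92 mm² overlap (of its 270.75 mm²) is removed, clipping the outline — 1 connected region; (rotated 10° about Z; rotation is an isometry so areas/perimeters/island counts are preserved). The outline is a single polygon with 10 vertices. Extrusion per mm of travel: 0.4 × 0.1 / (π × 0.875²) = 0.016630. Accumulating E over each segment gives final E = 0.6626.

G0 X-8.51 Y1.99 Z0.50
G1 X-5.85 Y5.80 E0.0773
G1 X-1.39 Y7.88 E0.1591
G1 X3.51 Y7.45 E0.2409
G1 X7.32 Y4.78 E0.3183
G1 X6.86 Y5.76 E0.3363
G1 X3.06 Y8.42 E0.4134
G1 X-1.56 Y8.82 E0.4905
G1 X-5.76 Y6.86 E0.5676
G1 X-8.42 Y3.06 E0.6448
G1 X-8.51 Y1.99 E0.6626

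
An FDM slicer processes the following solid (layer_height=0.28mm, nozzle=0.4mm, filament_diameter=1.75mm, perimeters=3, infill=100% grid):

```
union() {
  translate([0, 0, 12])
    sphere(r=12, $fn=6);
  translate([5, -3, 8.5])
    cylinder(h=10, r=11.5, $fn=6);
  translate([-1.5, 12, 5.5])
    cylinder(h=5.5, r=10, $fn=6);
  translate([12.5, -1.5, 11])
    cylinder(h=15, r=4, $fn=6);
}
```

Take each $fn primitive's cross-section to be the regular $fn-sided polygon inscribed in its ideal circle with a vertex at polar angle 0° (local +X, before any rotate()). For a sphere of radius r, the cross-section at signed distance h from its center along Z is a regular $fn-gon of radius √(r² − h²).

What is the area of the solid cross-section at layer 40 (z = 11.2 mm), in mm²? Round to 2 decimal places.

488.60 mm²

At z = 11.2 mm: the r=12 sphere slices to a regular 6-gon of circumradius 11.973 (√(r²−h²) with h=0.8 from center) (area = (6/2)·11.973²·sin(360°/6) = 372.46 mm²); the r=11.5 cylinder at (5, -3) contributes a regular 6-gon of circumradius 11.5 (area = (6/2)·11.500²·sin(360°/6) = 343.60 mm²); the cylinder at (-1.5, 12) does not reach this height (z outside [5.5, 11]); the r=4 cylinder at (12.5, -1.5) gives a regular 6-gon of circumradius 4 (constant along its height) (area = (6/2)·4.000²·sin(360°/6) = 41.57 mm²); Merging all regions: the regions partially overlap — summed areas 757.63 mm² minus the doubly-counted overlap 269.03 mm² gives 488.60 mm² — area = 488.60 mm². Overall, the cross-section is a single solid region. Net area = 488.60 mm².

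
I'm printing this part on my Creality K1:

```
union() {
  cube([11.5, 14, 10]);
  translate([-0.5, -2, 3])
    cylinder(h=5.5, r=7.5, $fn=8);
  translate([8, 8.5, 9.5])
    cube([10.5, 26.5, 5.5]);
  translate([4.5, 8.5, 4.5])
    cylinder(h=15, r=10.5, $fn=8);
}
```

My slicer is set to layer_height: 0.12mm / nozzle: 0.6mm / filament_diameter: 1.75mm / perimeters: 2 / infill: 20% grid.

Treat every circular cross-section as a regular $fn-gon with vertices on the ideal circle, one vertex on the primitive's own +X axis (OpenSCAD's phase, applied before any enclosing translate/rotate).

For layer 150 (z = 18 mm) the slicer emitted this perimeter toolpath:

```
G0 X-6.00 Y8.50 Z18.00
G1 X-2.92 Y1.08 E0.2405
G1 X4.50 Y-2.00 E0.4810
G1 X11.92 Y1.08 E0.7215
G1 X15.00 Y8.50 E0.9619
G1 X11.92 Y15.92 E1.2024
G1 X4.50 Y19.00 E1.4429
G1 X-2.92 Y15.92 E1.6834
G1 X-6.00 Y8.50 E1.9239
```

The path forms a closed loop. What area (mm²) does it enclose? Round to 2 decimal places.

311.64 mm²

Apply the shoelace formula to the sequence of (X, Y) vertices; enclosed area = 311.64 mm².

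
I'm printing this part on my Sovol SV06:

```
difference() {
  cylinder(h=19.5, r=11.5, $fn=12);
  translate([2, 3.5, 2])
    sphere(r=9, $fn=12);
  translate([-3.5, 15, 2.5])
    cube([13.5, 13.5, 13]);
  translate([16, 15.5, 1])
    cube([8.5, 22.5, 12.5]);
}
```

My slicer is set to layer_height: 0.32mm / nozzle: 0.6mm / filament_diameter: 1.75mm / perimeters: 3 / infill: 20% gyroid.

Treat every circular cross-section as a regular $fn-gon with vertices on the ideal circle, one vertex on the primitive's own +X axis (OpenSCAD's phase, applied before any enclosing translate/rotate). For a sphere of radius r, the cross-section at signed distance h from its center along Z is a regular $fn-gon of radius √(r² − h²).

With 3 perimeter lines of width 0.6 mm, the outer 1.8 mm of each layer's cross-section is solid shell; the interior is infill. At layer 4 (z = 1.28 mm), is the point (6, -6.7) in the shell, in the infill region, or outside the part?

At z = 1.28 mm: the cylinder: section is a regular 12-gon, circumradius r=11.5; the sphere at (2, 3.5): section is a regular 12-gon, circumradius = √(r²−h²) = √(9²−0.72²) = 8.971; the cube at (-3.5, 15) does not reach this height (z outside [2.5, 15.5]); the 8.5×22.5 cube at (16, 15.5) contributes its full rectangle; After the difference (first − rest): starting from the r=11.5 cylinder, the r=9 sphere at (2, 3.5) partially overlaps it — only the 222.89 mm² overlap (of its 241.44 mm²) is removed, clipping the outline; the 8.5×22.5 cube at (16, 15.5) misses the remaining region (no effect) — 1 connected region. Overall, the cross-section is a single solid region. The nearest boundary edge runs (9.96, -5.75)→(5.75, -9.96); distance from the point to it = 2.13 mm. The point is inside the cross-section and 2.13 mm from the nearest boundary — more than the 1.8 mm shell width (3 × 0.6), so it's in the infill interior.

infill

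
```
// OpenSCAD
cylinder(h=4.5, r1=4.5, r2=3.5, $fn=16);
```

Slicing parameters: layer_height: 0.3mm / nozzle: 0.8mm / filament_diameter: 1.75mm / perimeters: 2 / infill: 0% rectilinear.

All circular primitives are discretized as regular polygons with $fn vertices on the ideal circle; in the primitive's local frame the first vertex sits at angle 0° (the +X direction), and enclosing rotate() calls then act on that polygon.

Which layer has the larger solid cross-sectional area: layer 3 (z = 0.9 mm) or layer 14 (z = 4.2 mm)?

layer 3 (z = 0.9 mm)

Layer 3 (z = 0.9): the cone (r1=4.5→r2=3.5) has section circumradius 4.300 here — a regular 16-gon (area = (16/2)·4.300²·sin(360°/16) = 56.61 mm²). So its area = 56.61 mm². Layer 14 (z = 4.2): the cone (r1=4.5→r2=3.5) has section circumradius 3.567 here — a regular 16-gon (area = (16/2)·3.567²·sin(360°/16) = 38.95 mm²). So its area = 38.95 mm². Layer 3 is larger (56.61 vs 38.95 mm²).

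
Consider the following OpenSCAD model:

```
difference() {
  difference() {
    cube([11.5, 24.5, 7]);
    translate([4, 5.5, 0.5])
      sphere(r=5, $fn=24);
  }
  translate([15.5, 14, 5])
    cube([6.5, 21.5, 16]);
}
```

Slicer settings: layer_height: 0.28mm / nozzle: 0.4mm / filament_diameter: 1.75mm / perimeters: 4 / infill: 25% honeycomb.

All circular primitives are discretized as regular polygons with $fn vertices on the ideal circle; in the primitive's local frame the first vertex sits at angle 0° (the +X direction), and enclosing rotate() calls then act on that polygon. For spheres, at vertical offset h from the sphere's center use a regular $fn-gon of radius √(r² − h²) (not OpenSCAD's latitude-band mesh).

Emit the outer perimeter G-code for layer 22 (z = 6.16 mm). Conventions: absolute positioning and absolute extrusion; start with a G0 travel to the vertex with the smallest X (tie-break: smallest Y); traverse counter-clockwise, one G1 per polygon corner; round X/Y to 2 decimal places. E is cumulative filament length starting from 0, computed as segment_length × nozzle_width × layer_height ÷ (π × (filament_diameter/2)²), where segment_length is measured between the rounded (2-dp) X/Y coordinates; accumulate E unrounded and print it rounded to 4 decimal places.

At z = 6.16 mm: the 11.5×24.5 cube contributes its full rectangle; the sphere at (4, 5.5) is not intersected at this z (|z−center|=5.660 > r=5); After the difference (first − rest): none of the subtracted shapes is present at this height, so the 11.5×24.5 cube is unchanged — 1 connected region; the cube at (15.5, 14) (footprint 6.5×21.5) is included at this height; Taking the first minus the rest: starting from that combined region, the 6.5×21.5 cube at (15.5, 14) misses the remaining region (no effect) — 1 connected region. The outline is a single polygon with 4 vertices. Extrusion per mm of travel: 0.4 × 0.28 / (π × 0.875²) = 0.046564. Accumulating E over each segment gives final E = 3.3526.

G0 X0.00 Y0.00 Z6.16
G1 X11.50 Y0.00 E0.5355
G1 X11.50 Y24.50 E1.6763
G1 X0.00 Y24.50 E2.2118
G1 X0.00 Y0.00 E3.3526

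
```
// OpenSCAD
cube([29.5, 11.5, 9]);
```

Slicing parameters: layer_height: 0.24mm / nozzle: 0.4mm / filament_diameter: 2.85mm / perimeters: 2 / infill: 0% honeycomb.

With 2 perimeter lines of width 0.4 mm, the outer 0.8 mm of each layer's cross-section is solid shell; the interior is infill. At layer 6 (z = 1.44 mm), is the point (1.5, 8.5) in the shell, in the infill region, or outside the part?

At z = 1.44 mm: the cube is present — its section is the full 29.5×11.5 rectangle. Overall, the cross-section is a single solid region. The nearest boundary edge runs (0.00, 11.50)→(0.00, 0.00); distance from the point to it = 1.50 mm. The point is inside the cross-section and 1.50 mm from the nearest boundary — more than the 0.8 mm shell width (2 × 0.4), so it's in the infill interior.

infill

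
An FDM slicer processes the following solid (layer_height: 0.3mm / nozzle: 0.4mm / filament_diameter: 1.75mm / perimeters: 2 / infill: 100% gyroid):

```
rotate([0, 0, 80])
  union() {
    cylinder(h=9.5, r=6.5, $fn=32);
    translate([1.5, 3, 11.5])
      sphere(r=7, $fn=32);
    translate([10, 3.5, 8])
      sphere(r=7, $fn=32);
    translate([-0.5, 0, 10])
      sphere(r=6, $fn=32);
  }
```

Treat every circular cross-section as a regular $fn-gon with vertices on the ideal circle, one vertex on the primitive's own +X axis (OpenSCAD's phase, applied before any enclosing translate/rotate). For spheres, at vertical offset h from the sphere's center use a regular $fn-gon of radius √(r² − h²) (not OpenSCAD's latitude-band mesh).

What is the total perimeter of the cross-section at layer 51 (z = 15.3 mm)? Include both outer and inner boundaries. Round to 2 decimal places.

37.32 mm

At z = 15.3 mm: the cylinder does not reach this height (z outside [0, 9.5]); the sphere at (1.5, 3): section is a regular 32-gon, circumradius = √(r²−h²) = √(7²−3.8²) = 5.879 (perimeter = 2·32·5.879·sin(180°/32) = 36.88 mm); the sphere at (10, 3.5) does not reach this height (|z−center|=7.300 > r=7); the sphere at (-0.5, 0): section is a regular 32-gon, circumradius = √(r²−h²) = √(6²−5.3²) = 2.812 (perimeter = 2·32·2.812·sin(180°/32) = 17.64 mm); Combining (union): the regions partially overlap (shared area 23.06 mm²), so the edge portions inside another operand are dropped and the merged outline is re-measured after clipping — boundary = 37.32 mm; (rotated 80° about Z; rotation is an isometry so areas/perimeters/island counts are preserved). Overall, the cross-section is a single solid region. Total boundary length (outer) = 37.32 mm.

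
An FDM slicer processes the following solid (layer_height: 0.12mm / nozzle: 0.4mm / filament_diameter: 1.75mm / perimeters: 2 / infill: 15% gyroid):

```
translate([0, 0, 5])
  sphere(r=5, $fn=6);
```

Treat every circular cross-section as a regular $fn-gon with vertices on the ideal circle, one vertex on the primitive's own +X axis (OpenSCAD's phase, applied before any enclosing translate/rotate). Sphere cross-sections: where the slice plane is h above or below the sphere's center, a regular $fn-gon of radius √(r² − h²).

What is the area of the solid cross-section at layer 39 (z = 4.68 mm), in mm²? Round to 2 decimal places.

At z = 4.68 mm: the r=5 sphere slices to a regular 6-gon of circumradius 4.990 (√(r²−h²) with h=0.32 from center) (area = (6/2)·4.990²·sin(360°/6) = 64.69 mm²). Overall, the cross-section is a single solid region. Net area = 64.69 mm².

64.69 mm²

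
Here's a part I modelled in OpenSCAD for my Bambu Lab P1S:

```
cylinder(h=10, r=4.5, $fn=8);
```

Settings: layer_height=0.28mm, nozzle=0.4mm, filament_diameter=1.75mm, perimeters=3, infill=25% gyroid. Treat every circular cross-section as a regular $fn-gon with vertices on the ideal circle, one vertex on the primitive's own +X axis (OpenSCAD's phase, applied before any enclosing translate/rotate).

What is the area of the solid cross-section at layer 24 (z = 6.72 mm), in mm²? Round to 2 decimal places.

57.28 mm²

At z = 6.72 mm: the r=4.5 cylinder gives a regular 8-gon of circumradius 4.5 (constant along its height) (area = (8/2)·4.500²·sin(360°/8) = 57.28 mm²). Overall, the cross-section is a single solid region. Net area = 57.28 mm².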